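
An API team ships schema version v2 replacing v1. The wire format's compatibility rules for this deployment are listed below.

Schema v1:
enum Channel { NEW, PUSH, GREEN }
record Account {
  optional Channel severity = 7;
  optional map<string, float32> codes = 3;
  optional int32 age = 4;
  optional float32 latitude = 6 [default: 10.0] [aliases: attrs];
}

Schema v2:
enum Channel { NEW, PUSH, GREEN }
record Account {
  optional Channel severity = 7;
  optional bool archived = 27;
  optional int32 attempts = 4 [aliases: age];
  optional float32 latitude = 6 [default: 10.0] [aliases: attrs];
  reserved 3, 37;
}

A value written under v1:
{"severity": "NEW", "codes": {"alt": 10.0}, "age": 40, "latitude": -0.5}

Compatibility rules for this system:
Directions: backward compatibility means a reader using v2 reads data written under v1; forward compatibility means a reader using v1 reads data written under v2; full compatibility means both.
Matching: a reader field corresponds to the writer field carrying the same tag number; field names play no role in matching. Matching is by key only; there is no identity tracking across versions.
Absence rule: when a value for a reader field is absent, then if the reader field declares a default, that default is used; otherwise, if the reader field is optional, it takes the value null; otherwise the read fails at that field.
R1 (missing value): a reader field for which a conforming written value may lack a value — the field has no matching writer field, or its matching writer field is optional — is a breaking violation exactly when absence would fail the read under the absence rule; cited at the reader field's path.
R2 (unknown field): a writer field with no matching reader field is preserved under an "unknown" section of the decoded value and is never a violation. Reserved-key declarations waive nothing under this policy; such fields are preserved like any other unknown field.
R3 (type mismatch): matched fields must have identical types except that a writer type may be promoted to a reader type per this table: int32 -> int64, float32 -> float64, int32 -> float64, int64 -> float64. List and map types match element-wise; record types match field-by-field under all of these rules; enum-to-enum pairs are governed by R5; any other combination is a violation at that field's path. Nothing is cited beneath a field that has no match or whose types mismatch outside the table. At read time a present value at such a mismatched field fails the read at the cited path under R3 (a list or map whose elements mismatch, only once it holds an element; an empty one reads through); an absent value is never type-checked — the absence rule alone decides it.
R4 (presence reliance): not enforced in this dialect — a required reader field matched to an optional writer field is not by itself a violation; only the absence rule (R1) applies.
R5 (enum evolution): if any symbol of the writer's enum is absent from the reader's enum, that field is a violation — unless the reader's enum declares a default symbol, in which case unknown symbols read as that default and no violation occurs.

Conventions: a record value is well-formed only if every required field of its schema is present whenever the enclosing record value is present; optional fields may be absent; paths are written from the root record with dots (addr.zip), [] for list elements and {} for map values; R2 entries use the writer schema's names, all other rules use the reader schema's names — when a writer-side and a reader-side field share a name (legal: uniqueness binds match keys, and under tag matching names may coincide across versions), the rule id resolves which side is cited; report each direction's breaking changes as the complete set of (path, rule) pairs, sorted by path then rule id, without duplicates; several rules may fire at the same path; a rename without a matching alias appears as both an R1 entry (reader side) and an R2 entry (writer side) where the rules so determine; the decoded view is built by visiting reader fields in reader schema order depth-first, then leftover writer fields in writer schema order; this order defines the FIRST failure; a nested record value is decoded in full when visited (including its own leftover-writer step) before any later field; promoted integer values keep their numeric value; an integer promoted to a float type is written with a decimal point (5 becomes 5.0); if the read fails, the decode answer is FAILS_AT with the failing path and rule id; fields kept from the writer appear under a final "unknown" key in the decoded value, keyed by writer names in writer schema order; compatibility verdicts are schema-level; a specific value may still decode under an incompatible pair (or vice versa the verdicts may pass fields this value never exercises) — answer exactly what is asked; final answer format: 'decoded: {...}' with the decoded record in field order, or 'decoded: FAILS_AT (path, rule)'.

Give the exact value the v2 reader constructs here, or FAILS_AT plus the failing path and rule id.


in Account below, arrows point writer -> reader
decoding the Account value with the v2 reader:
  severity := "NEW"
  archived := null (absent, optional -> null)
  attempts := 40 (from writer age)
  latitude := -0.5
  writer codes: kept under "unknown"
  => decoded: {"severity": "NEW", "archived": null, "attempts": 40, "latitude": -0.5, "unknown": {"codes": {"alt": 10.0}}}

decoded: {"severity": "NEW", "archived": null, "attempts": 40, "latitude": -0.5, "unknown": {"codes": {"alt": 10.0}}}


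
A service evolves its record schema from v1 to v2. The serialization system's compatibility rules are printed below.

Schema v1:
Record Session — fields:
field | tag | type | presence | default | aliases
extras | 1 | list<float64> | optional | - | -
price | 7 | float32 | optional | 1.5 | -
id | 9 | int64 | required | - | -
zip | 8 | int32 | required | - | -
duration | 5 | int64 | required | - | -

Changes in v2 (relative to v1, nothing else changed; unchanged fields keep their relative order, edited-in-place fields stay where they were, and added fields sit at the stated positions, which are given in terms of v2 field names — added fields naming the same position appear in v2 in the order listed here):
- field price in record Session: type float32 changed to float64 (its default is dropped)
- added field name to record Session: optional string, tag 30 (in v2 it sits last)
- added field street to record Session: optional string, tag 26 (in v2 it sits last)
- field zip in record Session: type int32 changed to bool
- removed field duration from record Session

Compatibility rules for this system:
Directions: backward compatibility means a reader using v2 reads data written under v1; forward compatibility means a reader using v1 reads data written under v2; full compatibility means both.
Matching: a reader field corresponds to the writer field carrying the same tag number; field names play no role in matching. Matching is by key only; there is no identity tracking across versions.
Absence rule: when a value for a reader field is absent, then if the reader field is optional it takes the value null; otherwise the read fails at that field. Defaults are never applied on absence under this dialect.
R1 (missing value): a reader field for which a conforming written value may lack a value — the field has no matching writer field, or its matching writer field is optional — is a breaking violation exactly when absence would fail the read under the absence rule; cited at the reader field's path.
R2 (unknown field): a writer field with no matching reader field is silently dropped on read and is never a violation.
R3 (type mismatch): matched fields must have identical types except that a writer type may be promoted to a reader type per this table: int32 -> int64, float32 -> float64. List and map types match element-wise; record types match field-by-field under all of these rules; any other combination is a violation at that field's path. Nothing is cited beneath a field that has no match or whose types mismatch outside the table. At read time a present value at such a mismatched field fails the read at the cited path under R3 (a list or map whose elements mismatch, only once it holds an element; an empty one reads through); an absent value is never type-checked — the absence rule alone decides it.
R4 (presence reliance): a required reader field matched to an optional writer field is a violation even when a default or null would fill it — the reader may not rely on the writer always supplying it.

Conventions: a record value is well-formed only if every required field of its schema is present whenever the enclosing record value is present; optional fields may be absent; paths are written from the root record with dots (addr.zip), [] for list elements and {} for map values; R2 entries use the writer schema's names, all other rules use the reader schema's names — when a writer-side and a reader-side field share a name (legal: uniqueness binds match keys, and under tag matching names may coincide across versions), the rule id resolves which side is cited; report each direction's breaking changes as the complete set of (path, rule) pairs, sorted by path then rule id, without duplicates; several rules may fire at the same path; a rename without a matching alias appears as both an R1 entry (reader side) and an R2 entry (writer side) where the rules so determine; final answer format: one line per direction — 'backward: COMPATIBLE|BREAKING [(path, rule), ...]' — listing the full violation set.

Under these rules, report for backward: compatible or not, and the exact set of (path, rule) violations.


backward: BREAKING [(zip, R3)]

in Session below, arrows point writer -> reader
checking backward for Session: reader v2 against writer v1:
  list<float64> -> list<float64>, writer optional: extras aligns to extras
  float32 -> float64, writer optional: price aligns to price
  int64 -> int64, writer required: id aligns to id
  int32 -> bool, writer required: zip aligns to zip
  name: no writer-side match
  street: no writer-side match
  writer field duration has no reader counterpart
  R3 fires at zip
  => 1 violation(s): backward is BREAKING for Session
ruling out the remaining Session differences:
  field price in record Session: type float32 changed to float64 (its default is dropped) -> fires only in the forward direction of Session, which is not asked here
  added field street to record Session: optional string, tag 26 (in v2 it sits last) -> inert for the asked Session verdict: nothing fires
  added field name to record Session: optional string, tag 30 (in v2 it sits last) -> inert for the asked Session verdict: nothing fires
  removed field duration from record Session -> fires only in the forward direction of Session, which is not asked here


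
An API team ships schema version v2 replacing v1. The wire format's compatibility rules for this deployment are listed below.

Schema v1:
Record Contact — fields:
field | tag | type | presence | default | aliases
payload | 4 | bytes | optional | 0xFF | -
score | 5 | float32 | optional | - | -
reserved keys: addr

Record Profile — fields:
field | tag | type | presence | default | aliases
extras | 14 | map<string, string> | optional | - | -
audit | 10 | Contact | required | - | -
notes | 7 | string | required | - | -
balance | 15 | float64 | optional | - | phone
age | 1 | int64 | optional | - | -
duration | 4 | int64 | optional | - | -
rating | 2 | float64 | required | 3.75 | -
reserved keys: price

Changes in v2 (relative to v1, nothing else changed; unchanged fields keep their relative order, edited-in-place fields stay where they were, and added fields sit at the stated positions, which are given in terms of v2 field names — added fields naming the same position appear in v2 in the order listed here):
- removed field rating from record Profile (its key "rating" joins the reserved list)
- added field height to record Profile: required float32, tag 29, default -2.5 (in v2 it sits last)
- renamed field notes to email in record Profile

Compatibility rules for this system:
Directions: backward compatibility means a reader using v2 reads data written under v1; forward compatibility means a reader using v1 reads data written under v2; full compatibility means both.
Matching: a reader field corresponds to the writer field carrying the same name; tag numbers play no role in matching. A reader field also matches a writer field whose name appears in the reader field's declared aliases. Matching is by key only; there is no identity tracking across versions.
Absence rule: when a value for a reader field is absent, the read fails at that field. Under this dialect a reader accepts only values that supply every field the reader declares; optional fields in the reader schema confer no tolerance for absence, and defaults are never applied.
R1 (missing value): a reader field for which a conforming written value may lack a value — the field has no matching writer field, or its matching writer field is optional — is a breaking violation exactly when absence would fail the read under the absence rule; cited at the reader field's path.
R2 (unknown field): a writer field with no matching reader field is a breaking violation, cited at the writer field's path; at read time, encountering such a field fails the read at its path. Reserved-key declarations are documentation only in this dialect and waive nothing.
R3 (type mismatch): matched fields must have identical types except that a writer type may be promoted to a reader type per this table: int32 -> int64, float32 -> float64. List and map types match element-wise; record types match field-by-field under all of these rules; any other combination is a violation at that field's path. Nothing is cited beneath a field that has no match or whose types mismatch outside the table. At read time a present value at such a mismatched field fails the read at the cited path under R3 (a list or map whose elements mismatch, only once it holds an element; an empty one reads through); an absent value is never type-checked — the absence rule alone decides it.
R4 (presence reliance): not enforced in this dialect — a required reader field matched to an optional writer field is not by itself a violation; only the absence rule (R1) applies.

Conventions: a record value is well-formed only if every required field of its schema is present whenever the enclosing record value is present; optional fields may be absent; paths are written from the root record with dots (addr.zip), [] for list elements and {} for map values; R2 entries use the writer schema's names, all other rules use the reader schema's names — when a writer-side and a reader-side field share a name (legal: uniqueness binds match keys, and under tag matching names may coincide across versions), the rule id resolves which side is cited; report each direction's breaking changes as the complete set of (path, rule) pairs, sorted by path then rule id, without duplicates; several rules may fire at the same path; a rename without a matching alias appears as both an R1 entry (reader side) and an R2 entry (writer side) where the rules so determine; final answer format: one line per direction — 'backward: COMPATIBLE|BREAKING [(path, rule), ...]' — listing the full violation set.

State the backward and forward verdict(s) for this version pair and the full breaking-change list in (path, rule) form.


arrows below run writer -> reader for Profile
backward for Profile (reader v2, writer v1):
  writer optional, map<string, string> -> map<string, string>: reader extras maps from writer extras
  writer required, Contact -> Contact: reader audit maps from writer audit
  email: no writer match
  writer optional, float64 -> float64: reader balance maps from writer balance
  writer optional, int64 -> int64: reader age maps from writer age
  writer optional, int64 -> int64: reader duration maps from writer duration
  height: no writer match
  leftover writer field: notes
  leftover writer field: rating
  writer optional, bytes -> bytes: reader audit.payload maps from writer audit.payload
  writer optional, float32 -> float32: reader audit.score maps from writer audit.score
  rule R1 violated at age
  rule R1 violated at audit.payload
  rule R1 violated at audit.score
  rule R1 violated at balance
  rule R1 violated at duration
  rule R1 violated at email
  rule R1 violated at extras
  rule R1 violated at height
  rule R2 violated at notes
  rule R2 violated at rating
  => 10 violation(s): backward is BREAKING for Profile
forward for Profile (reader v1, writer v2):
  writer optional, map<string, string> -> map<string, string>: reader extras maps from writer extras
  writer required, Contact -> Contact: reader audit maps from writer audit
  notes: no writer match
  writer optional, float64 -> float64: reader balance maps from writer balance
  writer optional, int64 -> int64: reader age maps from writer age
  writer optional, int64 -> int64: reader duration maps from writer duration
  rating: no writer match
  leftover writer field: email
  leftover writer field: height
  writer optional, bytes -> bytes: reader audit.payload maps from writer audit.payload
  writer optional, float32 -> float32: reader audit.score maps from writer audit.score
  rule R1 violated at age
  rule R1 violated at audit.payload
  rule R1 violated at audit.score
  rule R1 violated at balance
  rule R1 violated at duration
  rule R2 violated at email
  rule R1 violated at extras
  rule R2 violated at height
  rule R1 violated at notes
  rule R1 violated at rating
  => 10 violation(s): forward is BREAKING for Profile

backward: BREAKING [(age, R1), (audit.payload, R1), (audit.score, R1), (balance, R1), (duration, R1), (email, R1), (extras, R1), (height, R1), (notes, R2), (rating, R2)]; forward: BREAKING [(age, R1), (audit.payload, R1), (audit.score, R1), (balance, R1), (duration, R1), (email, R2), (extras, R1), (height, R2), (notes, R1), (rating, R1)]


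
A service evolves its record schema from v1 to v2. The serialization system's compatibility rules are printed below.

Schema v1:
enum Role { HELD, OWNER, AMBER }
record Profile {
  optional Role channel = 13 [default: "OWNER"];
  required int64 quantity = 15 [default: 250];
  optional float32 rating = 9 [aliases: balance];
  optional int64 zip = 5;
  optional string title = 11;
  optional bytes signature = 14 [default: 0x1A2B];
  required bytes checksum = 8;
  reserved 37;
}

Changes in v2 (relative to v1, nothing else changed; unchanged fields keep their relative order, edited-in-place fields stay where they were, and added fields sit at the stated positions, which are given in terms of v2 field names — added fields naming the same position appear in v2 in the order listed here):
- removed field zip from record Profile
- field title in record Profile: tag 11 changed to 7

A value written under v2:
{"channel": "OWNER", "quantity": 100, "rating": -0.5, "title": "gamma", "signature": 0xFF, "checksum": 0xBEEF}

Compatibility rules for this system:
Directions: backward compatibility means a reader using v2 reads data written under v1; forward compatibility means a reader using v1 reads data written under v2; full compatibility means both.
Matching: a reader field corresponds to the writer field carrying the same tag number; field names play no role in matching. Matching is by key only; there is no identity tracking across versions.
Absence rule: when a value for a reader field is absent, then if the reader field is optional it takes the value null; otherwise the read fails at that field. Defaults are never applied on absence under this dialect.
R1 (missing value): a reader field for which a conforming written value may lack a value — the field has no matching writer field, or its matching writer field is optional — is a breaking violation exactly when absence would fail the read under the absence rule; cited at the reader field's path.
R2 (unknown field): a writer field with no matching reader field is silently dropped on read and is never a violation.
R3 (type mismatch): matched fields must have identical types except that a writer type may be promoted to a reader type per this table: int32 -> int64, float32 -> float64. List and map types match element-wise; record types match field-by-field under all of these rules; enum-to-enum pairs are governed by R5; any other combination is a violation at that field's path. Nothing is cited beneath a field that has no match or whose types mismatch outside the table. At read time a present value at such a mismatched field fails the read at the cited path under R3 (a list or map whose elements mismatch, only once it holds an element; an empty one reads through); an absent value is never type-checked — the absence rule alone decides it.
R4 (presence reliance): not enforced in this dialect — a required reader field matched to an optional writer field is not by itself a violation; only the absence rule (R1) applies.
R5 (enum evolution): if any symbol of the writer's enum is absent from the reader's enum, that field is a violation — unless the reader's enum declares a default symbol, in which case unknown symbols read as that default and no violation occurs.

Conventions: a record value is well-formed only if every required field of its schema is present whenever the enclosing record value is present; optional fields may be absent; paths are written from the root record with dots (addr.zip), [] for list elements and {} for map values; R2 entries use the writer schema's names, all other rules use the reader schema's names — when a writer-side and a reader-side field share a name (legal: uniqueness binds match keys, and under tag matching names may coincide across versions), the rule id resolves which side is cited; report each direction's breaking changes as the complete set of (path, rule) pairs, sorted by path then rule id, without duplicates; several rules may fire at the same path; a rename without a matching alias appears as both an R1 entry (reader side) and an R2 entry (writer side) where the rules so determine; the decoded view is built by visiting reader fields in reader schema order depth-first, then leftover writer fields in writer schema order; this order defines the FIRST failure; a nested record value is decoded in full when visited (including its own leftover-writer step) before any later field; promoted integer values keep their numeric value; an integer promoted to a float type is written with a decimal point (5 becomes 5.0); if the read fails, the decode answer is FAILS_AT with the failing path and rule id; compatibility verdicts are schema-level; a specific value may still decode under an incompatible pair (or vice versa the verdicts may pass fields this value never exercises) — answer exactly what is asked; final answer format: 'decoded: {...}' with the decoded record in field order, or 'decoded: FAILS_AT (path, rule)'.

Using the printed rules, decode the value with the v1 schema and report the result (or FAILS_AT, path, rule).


each type pair in Profile: writer, then reader
decode (reader v1):
  channel := "OWNER"
  quantity := 100
  rating := -0.5
  zip := null (absent, optional -> null)
  title := null (absent, optional -> null)
  signature := 0xFF
  checksum := 0xBEEF
  writer title: unknown -> dropped
  => decoded: {"channel": "OWNER", "quantity": 100, "rating": -0.5, "zip": null, "title": null, "signature": 0xFF, "checksum": 0xBEEF}
diffs on Profile not affecting the asked answer:
  removed field zip from record Profile -> no rule fires on it and the decoded Profile view is identical with or without it

decoded: {"channel": "OWNER", "quantity": 100, "rating": -0.5, "zip": null, "title": null, "signature": 0xFF, "checksum": 0xBEEF}


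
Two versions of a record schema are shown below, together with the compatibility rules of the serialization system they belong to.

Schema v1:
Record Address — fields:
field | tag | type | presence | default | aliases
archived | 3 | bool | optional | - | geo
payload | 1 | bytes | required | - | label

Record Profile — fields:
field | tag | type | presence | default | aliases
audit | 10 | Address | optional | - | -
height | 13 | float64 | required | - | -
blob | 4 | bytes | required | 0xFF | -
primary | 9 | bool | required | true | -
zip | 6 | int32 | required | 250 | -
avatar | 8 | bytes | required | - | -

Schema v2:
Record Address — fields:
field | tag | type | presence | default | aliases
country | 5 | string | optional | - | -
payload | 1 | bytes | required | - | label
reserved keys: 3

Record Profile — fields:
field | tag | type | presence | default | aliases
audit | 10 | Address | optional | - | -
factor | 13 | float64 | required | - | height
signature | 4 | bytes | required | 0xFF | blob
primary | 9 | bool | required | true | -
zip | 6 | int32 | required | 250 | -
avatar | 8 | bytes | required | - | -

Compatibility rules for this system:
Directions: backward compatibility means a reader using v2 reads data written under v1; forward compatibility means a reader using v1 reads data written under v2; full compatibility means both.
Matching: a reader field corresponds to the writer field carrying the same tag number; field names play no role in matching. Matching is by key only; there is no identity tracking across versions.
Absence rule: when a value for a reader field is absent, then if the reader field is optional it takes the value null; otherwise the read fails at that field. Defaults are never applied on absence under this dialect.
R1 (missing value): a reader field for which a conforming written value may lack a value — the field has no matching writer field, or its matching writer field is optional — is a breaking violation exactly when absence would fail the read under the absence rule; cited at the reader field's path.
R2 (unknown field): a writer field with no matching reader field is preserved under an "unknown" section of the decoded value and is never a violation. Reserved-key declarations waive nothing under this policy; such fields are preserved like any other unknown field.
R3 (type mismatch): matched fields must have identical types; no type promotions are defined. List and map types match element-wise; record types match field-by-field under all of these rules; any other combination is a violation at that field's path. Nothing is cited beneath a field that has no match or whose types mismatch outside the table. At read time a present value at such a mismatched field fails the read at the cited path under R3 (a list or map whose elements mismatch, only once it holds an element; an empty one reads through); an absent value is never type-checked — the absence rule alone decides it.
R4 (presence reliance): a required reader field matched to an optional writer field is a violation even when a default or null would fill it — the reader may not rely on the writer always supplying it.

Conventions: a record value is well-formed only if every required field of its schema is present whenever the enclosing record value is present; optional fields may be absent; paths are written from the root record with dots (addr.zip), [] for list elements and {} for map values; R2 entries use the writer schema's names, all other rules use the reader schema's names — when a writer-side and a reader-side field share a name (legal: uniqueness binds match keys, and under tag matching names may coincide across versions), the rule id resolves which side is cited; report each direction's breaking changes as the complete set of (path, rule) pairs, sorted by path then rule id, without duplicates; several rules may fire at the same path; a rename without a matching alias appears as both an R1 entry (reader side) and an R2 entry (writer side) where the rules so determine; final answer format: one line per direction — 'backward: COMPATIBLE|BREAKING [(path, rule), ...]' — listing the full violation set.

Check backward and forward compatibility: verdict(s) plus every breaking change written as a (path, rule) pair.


arrows below run writer -> reader for Profile
backward for Profile (reader v2, writer v1):
  audit: Address -> Address, writer optional; from audit
  factor: float64 -> float64, writer required; from height
  signature: bytes -> bytes, writer required; from blob
  primary: bool -> bool, writer required; from primary
  zip: int32 -> int32, writer required; from zip
  avatar: bytes -> bytes, writer required; from avatar
  audit.country: no writer-side match
  audit.payload: bytes -> bytes, writer required; from audit.payload
  leftover writer field: audit.archived
  => backward verdict for Profile: COMPATIBLE, no violations
forward for Profile (reader v1, writer v2):
  audit: Address -> Address, writer optional; from audit
  height: float64 -> float64, writer required; from factor
  blob: bytes -> bytes, writer required; from signature
  primary: bool -> bool, writer required; from primary
  zip: int32 -> int32, writer required; from zip
  avatar: bytes -> bytes, writer required; from avatar
  audit.archived: no writer-side match
  audit.payload: bytes -> bytes, writer required; from audit.payload
  leftover writer field: audit.country
  => forward verdict for Profile: COMPATIBLE, no violations

backward: COMPATIBLE []; forward: COMPATIBLE []


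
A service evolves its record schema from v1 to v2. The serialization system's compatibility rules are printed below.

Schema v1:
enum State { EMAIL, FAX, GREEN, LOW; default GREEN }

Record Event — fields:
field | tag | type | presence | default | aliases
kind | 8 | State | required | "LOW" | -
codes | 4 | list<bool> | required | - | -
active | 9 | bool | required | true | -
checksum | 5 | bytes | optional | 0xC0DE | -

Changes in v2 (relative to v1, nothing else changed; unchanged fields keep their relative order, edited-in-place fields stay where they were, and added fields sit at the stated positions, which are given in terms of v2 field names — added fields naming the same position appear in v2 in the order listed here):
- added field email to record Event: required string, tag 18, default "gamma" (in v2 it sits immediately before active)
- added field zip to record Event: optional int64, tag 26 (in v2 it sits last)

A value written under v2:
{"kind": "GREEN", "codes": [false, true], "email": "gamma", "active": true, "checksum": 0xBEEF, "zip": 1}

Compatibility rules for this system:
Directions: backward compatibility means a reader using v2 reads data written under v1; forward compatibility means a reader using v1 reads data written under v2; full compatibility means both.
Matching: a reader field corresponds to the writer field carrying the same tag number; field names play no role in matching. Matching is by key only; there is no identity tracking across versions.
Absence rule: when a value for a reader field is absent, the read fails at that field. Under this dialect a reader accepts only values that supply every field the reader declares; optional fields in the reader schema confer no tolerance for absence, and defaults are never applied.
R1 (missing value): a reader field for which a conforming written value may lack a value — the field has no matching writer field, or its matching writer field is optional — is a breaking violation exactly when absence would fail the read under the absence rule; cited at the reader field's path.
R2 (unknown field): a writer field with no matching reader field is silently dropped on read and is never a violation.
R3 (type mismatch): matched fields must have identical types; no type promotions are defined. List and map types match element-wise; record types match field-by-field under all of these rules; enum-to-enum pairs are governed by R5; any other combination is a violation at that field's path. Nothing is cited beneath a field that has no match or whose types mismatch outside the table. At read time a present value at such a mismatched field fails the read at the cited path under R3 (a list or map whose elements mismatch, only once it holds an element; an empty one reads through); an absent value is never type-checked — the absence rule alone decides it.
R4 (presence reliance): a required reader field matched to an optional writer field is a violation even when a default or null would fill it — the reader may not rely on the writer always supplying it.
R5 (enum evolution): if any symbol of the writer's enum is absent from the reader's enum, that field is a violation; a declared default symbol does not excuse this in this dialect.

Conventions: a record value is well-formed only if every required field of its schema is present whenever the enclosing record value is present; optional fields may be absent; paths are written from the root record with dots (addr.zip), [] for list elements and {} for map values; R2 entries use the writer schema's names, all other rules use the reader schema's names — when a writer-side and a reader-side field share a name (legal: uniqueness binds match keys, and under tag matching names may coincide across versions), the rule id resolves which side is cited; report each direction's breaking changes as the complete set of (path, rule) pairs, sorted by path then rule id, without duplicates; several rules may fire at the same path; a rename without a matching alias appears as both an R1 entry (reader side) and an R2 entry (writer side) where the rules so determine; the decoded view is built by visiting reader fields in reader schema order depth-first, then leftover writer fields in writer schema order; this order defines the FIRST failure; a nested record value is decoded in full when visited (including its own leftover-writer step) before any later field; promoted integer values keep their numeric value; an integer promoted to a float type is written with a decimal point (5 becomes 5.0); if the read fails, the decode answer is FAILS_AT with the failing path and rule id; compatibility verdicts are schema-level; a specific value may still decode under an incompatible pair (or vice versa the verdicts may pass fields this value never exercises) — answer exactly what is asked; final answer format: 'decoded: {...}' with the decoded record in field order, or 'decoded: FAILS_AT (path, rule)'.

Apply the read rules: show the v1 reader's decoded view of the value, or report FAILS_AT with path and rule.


in Event below, arrows point writer -> reader
migrating the Event value to v1:
  kind := "GREEN"
  codes := [false, true]
  active := true
  checksum := 0xBEEF
  writer email: unknown -> dropped
  writer zip: unknown -> dropped
  => decoded: {"kind": "GREEN", "codes": [false, true], "active": true, "checksum": 0xBEEF}
ruling out the remaining Event differences:
  added field zip to record Event: optional int64, tag 26 (in v2 it sits last) -> shifts the Event verdicts, not this decode
  added field email to record Event: required string, tag 18, default "gamma" (in v2 it sits immediately before active) -> shifts the Event verdicts, not this decode

decoded: {"kind": "GREEN", "codes": [false, true], "active": true, "checksum": 0xBEEF}


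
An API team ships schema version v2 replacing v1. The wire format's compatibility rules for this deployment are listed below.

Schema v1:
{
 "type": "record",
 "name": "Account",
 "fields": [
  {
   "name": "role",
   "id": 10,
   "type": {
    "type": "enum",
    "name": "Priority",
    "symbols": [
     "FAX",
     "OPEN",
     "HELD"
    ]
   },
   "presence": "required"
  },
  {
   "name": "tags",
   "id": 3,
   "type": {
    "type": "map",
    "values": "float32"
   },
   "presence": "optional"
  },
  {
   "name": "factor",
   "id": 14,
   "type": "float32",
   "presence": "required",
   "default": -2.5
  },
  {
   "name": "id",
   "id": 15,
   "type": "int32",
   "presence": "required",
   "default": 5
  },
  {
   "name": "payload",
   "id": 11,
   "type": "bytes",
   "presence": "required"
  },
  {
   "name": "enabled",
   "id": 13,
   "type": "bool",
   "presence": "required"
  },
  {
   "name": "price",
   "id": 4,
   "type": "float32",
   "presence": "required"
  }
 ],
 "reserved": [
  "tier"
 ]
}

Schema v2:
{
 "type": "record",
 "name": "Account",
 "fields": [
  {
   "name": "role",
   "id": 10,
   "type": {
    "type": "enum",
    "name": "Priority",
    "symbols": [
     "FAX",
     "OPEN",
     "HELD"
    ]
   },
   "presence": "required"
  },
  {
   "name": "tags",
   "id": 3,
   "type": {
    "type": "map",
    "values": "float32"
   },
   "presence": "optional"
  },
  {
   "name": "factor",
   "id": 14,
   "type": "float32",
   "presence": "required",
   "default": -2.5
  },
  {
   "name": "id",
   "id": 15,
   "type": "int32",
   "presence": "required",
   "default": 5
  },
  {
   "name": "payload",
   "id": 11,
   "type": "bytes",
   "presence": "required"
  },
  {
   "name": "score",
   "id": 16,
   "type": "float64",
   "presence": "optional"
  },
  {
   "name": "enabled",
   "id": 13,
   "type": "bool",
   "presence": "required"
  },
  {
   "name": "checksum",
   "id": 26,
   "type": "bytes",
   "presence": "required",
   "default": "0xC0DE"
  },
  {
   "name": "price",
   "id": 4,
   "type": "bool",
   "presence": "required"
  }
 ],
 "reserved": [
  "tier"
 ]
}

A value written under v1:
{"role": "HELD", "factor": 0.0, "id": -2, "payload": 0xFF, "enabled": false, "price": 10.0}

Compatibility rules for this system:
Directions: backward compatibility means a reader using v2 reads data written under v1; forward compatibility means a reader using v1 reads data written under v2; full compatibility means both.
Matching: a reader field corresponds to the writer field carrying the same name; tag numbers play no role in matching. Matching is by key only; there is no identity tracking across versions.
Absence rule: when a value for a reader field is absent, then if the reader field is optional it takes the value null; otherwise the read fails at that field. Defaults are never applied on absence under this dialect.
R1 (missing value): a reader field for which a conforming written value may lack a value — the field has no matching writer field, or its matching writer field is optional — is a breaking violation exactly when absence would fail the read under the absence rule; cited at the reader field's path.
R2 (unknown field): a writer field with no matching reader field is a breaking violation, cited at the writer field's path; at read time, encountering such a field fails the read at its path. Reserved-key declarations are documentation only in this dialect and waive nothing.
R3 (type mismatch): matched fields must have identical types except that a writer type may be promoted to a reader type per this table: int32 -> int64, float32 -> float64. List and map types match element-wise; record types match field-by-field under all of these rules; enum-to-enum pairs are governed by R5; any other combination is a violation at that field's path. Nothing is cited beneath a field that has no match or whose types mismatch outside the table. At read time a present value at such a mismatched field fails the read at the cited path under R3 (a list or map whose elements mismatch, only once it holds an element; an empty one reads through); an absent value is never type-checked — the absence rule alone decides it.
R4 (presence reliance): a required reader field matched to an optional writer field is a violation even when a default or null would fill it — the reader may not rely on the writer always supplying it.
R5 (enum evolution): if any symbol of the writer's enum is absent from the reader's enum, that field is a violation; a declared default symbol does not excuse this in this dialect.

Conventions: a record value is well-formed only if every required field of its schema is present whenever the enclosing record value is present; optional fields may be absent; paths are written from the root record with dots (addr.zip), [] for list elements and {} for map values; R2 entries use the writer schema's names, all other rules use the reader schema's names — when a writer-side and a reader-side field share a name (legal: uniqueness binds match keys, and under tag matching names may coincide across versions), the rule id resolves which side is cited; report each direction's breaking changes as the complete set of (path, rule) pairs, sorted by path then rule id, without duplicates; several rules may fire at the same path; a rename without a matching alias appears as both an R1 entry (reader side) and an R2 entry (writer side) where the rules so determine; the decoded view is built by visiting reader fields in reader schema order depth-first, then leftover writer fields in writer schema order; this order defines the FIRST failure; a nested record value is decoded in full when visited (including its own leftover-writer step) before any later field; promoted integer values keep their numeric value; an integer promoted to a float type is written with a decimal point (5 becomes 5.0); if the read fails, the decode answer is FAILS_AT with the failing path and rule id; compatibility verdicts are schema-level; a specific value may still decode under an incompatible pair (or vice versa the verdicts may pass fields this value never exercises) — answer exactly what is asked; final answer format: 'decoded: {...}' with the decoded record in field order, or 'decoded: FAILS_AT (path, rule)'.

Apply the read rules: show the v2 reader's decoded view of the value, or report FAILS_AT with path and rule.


decoded: FAILS_AT (checksum, R1)

arrows below run writer -> reader for Account
decode walk for Account under reader schema v2:
  role := "HELD"
  tags := null (absent, optional -> null)
  factor := 0.0
  id := -2
  payload := 0xFF
  score := null (absent, optional -> null)
  enabled := false
  read fails at checksum under R1 (no fill)
  => FAILS_AT (checksum, R1)
diffs on Account not affecting the asked answer:
  added field score to record Account: optional float64, tag 16 (in v2 it sits immediately before enabled) -> changes Account's schema-level verdicts only — the decode of this value is the same
  field price in record Account: type float32 changed to bool -> changes Account's schema-level verdicts only — the decode of this value is the same
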